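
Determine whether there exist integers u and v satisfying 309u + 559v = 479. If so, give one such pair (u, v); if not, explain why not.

309 and 559 are coprime, so 309u + 559v ranges over all of ℤ.
Dividing repeatedly: 559 = 1·309 + 250, 309 = 1·250 + 59, 250 = 4·59 + 14, 59 = 4·14 + 3, 14 = 4·3 + 2, 3 = 1·2 + 1, 2 = 2·1 + 0.
Back-substituting, 1 = 3 − 1·2 = 3 − (14 − 4·3) = −14 + 5·3 = −14 + 5·(59 − 4·14) = 5·59 − 21·14 = 5·59 − 21·(250 − 4·59) = −21·250 + 89·59 = −21·250 + 89·(309 − 1·250) = 89·309 − 110·250 = 89·309 − 110·(559 − 1·309) = −110·559 + 199·309; that is, 309·199 + 559·(-110) = 1.
Scaling by 479 gives the particular solution (u, v) = (95321, -52690).
Shifting by a multiple of (559, −309) keeps it a solution: u = 95321 − 170·559 = 291, v = -52690 + 170·309 = -160.
Check: 309·291 + 559·(-160) = 89919 − 89440 = 479. ✓

u = 291, v = -160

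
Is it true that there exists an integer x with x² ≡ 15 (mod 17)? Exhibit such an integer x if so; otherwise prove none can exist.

x = 10 works: 10² = 100, and 100 − 15 = 85 = 5·17.

x = 10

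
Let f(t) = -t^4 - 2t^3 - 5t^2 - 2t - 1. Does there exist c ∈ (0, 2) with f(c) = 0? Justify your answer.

No.

f(0) = -1 and f(2) = -57, both negative, so a sign-change argument is unavailable; we show f keeps this sign on the whole interval.
Every nonzero coefficient of f(t) = -t^4 - 2t^3 - 5t^2 - 2t - 1 is negative; for t > 0 each term then has that sign, and the constant term -1 is strictly negative.
So f is strictly negative on (0, 2); no root exists in the interval.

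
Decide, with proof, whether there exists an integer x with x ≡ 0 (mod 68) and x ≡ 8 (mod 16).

x = 136

gcd(68, 16) = 4. A simultaneous solution exists iff 0 ≡ 8 (mod 4); here 0 mod 4 = 0 = 8 mod 4, so it does.
Step through x = 0, 0 + 68, 0 + 2·68, …: the values 0, 68, 136 reduce mod 16 to 0, 4, 8. The value 136 hits 8.
Check: 136 mod 68 = 0, 136 mod 16 = 8. ✓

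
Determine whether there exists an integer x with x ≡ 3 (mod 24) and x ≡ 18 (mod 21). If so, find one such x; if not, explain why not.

Here gcd(24, 21) = 3, and both 3 and 18 leave remainder 0 mod 3, so the system is consistent.
The integers ≡ 3 (mod 24) are 3, 27, 51, 75, 99, 123, …; their remainders mod 21 are 3, 6, 9, 12, 15, 18, so x = 123 is the first that is ≡ 18 (mod 21).
Verify: 123 = 5·24 + 3 and 123 = 5·21 + 18. ✓

x = 123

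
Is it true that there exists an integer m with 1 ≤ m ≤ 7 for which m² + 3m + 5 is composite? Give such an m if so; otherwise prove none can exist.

At m = 1: 1² + 3·1 + 5 = 9 = 3·3, which is composite.

m = 1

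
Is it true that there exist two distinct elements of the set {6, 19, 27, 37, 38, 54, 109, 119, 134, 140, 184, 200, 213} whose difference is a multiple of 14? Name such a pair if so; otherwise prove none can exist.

No, no such pair exists.

Two integers differ by a multiple of 14 exactly when they have the same residue mod 14. The residues are 6↦6, 19↦5, 27↦13, 37↦9, 38↦10, 54↦12, 109↦11, 119↦7, 134↦8, 140↦0, 184↦2, 200↦4, 213↦3.
These 13 residues are pairwise different, hence no difference of two elements is divisible by 14.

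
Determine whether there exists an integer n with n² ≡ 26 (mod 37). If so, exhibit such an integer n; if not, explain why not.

n = 10 works: 10² = 100, and 100 − 26 = 74 = 2·37.

n = 10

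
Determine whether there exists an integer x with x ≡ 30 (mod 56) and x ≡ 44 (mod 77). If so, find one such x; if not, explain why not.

The moduli are not coprime: gcd(56, 77) = 7. Compatibility requires 7 ∣ (44 − 30) = 14, which holds, so solutions exist.
List candidates x ≡ 30 (mod 56): 30, 86, 142, 198. Modulo 77 these are 30, 9, 65, 44; 198 gives 44 as required.
Verify: 198 = 3·56 + 30 and 198 = 2·77 + 44. ✓

x = 198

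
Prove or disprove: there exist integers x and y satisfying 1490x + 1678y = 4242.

gcd(1490, 1678) = 2, and 2 divides 4242, so integer solutions exist.
Dividing through by 2 reduces the equation to 745x + 839y = 2121.
Run the Euclidean algorithm on 839 and 745: 839 = 1·745 + 94, 745 = 7·94 + 87, 94 = 1·87 + 7, 87 = 12·7 + 3, 7 = 2·3 + 1, 3 = 3·1 + 0.
Back-substituting, 1 = 7 − 2·3 = 7 − 2·(87 − 12·7) = −2·87 + 25·7 = −2·87 + 25·(94 − 1·87) = 25·94 − 27·87 = 25·94 − 27·(745 − 7·94) = −27·745 + 214·94 = −27·745 + 214·(839 − 1·745) = 214·839 − 241·745; that is, 745·(-241) + 839·214 = 1.
Multiplying through by 2121: x = (-241)·2121 = -511161, y = 214·2121 = 453894 is a solution.
The general solution is x = -511161 + 839k, y = 453894 − 745k; taking k = 610 gives the smaller pair x = 629, y = -556.
Indeed 1490·629 + 1678·(-556) = 937210 − 932968 = 4242.

x = 629, y = -556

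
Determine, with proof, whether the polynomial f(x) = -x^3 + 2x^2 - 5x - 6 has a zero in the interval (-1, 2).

Such a root exists.

f(-1) = 2 and f(2) = -16, which have opposite signs.
f is continuous everywhere (it is a polynomial), in particular on [-1, 2].
By the Intermediate Value Theorem f must vanish at some point of (-1, 2).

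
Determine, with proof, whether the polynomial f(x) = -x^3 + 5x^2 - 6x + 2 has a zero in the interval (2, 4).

f(2) = 2 and f(4) = -6, which have opposite signs.
As a polynomial, f is continuous on every closed interval.
By the Intermediate Value Theorem f must vanish at some point of (2, 4).

Yes, f has a root in the interval.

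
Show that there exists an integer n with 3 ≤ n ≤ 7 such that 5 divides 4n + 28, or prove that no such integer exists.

At n = 3 we get 4·3 + 28 = 40, and 40 = 5·8.

n = 3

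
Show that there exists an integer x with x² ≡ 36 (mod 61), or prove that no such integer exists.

x = 6

Take x = 6. Then 6² = 36, and since 0 ≤ 36 < 61 this is already reduced: 6² ≡ 36 (mod 61).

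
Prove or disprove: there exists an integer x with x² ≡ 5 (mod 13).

Since (13 − x)² ≡ x² (mod 13), it suffices to square x = 0, 1, …, 6: the residues are 0, 1, 4, 9, 3, 12, 10.
So the quadratic residues mod 13 are {0, 1, 3, 4, 9, 10, 12}, and 5 is not among them.
Therefore x² ≡ 5 (mod 13) has no solution.

No, no such integer exists.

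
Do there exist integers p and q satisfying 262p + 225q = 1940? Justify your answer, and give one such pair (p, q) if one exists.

p = 95, q = -102

262 and 225 are coprime, so 262p + 225q ranges over all of ℤ.
Euclidean algorithm: 262 = 1·225 + 37, 225 = 6·37 + 3, 37 = 12·3 + 1, 3 = 3·1 + 0.
Unwinding: 1 = 37 − 12·3 = 37 − 12·(225 − 6·37) = −12·225 + 73·37 = −12·225 + 73·(262 − 1·225) = 73·262 − 85·225, i.e. 262·73 + 225·(-85) = 1.
Multiplying through by 1940: p = 73·1940 = 141620, q = (-85)·1940 = -164900 is a solution.
The general solution is p = 141620 + 225k, q = -164900 − 262k; taking k = -629 gives the smaller pair p = 95, q = -102.
Check: 262·95 + 225·(-102) = 24890 − 22950 = 1940. ✓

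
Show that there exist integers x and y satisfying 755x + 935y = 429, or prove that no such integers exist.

gcd(755, 935) = 5, so every integer of the form 755x + 935y is a multiple of 5.
But 429 = 5·85 + 4, so 5 ∤ 429.
Therefore 755x + 935y = 429 has no solution in integers.

No, no such integers exist.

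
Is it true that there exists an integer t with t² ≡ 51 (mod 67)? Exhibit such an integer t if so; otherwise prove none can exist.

No such integer exists.

67 is prime, so by Euler's criterion 51 is a square mod 67 iff 51^((67−1)/2) = 51^33 ≡ 1 (mod 67).
Repeated squaring mod 67: 51^2 = 2601 ≡ 55; 51^4 ≡ 55² = 3025 ≡ 10; 51^8 ≡ 10² = 100 ≡ 33; 51^16 ≡ 33² = 1089 ≡ 17; 51^32 ≡ 17² = 289 ≡ 21.
Since 33 = 32 + 1, 51^33 ≡ 21 · 51; multiplying out mod 67: 21·51 = 1071 ≡ 66. Thus 51^33 ≡ 66 ≡ −1 (mod 67).
By Euler's criterion 51 is a quadratic non-residue mod 67: no t satisfies t² ≡ 51 (mod 67).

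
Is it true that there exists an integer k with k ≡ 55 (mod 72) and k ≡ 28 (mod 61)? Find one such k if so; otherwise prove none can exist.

The moduli 72 and 61 are coprime, so by the Chinese Remainder Theorem a unique solution modulo 4392 exists.
Write k = 55 + 72t and require 55 + 72t ≡ 28 (mod 61), i.e. 72t ≡ 34 (mod 61).
72 ≡ 11 (mod 61), so this reads 11t ≡ 34 (mod 61). To invert 11 modulo 61: 61 = 5·11 + 6, 11 = 1·6 + 5, 6 = 1·5 + 1, 5 = 5·1 + 0, and unwinding, 1 = 6 − 1·5 = 6 − (11 − 1·6) = −11 + 2·6 = −11 + 2·(61 − 5·11) = 2·61 − 11·11. Thus 11⁻¹ ≡ -11 ≡ 50 (mod 61).
Multiplying by 50: t ≡ 50·34 = 1700 ≡ 53 (mod 61).
Taking t = 53 gives k = 55 + 72·53 = 3871.
Indeed 3871 ≡ 55 (mod 72) and 3871 ≡ 28 (mod 61).

k = 3871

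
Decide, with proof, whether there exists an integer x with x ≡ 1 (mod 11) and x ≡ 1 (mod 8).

x = 1

gcd(11, 8) = 1, so the Chinese Remainder Theorem guarantees exactly one residue class mod 88 satisfying both.
Any solution of the first congruence is x = 1 + 11t; substituting into the second, 11t ≡ 1 − 1 ≡ 0 (mod 8).
11 ≡ 3 (mod 8), so this reads 3t ≡ 0 (mod 8). t = 0 satisfies this.
With t = 0: x = 1 + 11·0 = 1.
Verify: 1 = 0·11 + 1 and 1 = 0·8 + 1. ✓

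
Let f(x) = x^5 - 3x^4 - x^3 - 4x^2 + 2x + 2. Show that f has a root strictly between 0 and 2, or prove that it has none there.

Yes, f has a root in the interval.

f(0) = 2 and f(2) = -34, which have opposite signs.
f is continuous everywhere (it is a polynomial), in particular on [0, 2].
By the Intermediate Value Theorem f must vanish at some point of (0, 2).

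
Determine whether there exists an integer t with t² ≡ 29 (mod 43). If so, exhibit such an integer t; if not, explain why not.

No, no such integer exists.

Apply Euler's criterion with the prime 43: 29 is a quadratic residue iff 29^21 ≡ 1 (mod 43), and a non-residue iff it is ≡ −1.
Squaring successively (mod 43): 29^2 = 841 ≡ 24; 29^4 ≡ 24² = 576 ≡ 17; 29^8 ≡ 17² = 289 ≡ 31; 29^16 ≡ 31² = 961 ≡ 15.
Since 21 = 16 + 4 + 1, 29^21 ≡ 15 · 17 · 29; multiplying out mod 43: 15·17 = 255 ≡ 40, then 40·29 = 1160 ≡ 42. Thus 29^21 ≡ 42 ≡ −1 (mod 43).
By Euler's criterion 29 is a quadratic non-residue mod 43: no t satisfies t² ≡ 29 (mod 43).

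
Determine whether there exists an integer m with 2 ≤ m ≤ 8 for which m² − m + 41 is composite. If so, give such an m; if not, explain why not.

There is no such integer m in that range.

The values for m = 2, 3, …, 8 are 43, 47, 53, 61, 71, 83, 97, and each of these is prime.
So no value in the range makes the expression composite.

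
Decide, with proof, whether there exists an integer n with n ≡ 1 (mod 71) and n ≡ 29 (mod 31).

gcd(71, 31) = 1, so the Chinese Remainder Theorem guarantees exactly one residue class mod 2201 satisfying both.
Any solution of the first congruence is n = 1 + 71t; substituting into the second, 71t ≡ 29 − 1 ≡ 28 (mod 31).
71 ≡ 9 (mod 31), so this reads 9t ≡ 28 (mod 31). Note 9·7 = 63 ≡ 1 (mod 31) (as 63 − 1 = 2·31), so 9⁻¹ ≡ 7.
Therefore t ≡ 7·28 = 196 ≡ 10 (mod 31).
With t = 10: n = 1 + 71·10 = 711.
Indeed 711 ≡ 1 (mod 71) and 711 ≡ 29 (mod 31).

n = 711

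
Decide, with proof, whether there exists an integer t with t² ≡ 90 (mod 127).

Apply Euler's criterion with the prime 127: 90 is a quadratic residue iff 90^63 ≡ 1 (mod 127), and a non-residue iff it is ≡ −1.
Squaring successively (mod 127): 90^2 = 8100 ≡ 99; 90^4 ≡ 99² = 9801 ≡ 22; 90^8 ≡ 22² = 484 ≡ 103; 90^16 ≡ 103² = 10609 ≡ 68; 90^32 ≡ 68² = 4624 ≡ 52.
Since 63 = 32 + 16 + 8 + 4 + 2 + 1, 90^63 ≡ 52 · 68 · 103 · 22 · 99 · 90; multiplying out mod 127: 52·68 = 3536 ≡ 107, then 107·103 = 11021 ≡ 99, then 99·22 = 2178 ≡ 19, then 19·99 = 1881 ≡ 103, then 103·90 = 9270 ≡ 126. Thus 90^63 ≡ 126 ≡ −1 (mod 127).
The value −1 means 90 is a non-residue modulo 127, so t² ≡ 90 (mod 127) is impossible.

There is no such integer.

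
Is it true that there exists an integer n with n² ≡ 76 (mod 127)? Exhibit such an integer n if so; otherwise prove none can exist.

n = 87 works: 87² = 7569, and 7569 − 76 = 7493 = 59·127.

n = 87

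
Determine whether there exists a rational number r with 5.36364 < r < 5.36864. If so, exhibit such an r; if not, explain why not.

Multiplying by 19: 19·5.36364 = 101.90916 and 19·5.36864 = 102.00416, so the integer 102 lies strictly between them.
So r = 102/19 works: it is a ratio of integers, and dividing 19·5.36364 < 102 < 19·5.36864 through by 19 gives 5.36364 < 102/19 < 5.36864.

r = 102/19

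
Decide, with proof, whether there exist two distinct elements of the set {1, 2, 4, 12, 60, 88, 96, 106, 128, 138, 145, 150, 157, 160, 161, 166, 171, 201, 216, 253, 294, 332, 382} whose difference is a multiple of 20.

1 and 161 are such a pair.

Both 1 and 161 leave remainder 1 on division by 20; their difference 160 = 8·20 is a multiple of 20.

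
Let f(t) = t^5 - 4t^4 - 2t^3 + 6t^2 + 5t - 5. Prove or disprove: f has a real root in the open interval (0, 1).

f(0) = -5 and f(1) = 1, which have opposite signs.
f is continuous everywhere (it is a polynomial), in particular on [0, 1].
By the Intermediate Value Theorem f must vanish at some point of (0, 1).

Such a root exists.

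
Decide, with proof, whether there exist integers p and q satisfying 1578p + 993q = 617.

Any value of 1578p + 993q is a multiple of gcd(1578, 993) = 3.
But 617 is not a multiple of 3 (it leaves remainder 2).
Therefore 1578p + 993q = 617 has no solution in integers.

No such integers exist.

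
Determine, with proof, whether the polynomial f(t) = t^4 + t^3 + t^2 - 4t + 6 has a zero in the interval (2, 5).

f(2) = 26 and f(5) = 761, both positive, so a sign-change argument is unavailable; we show f keeps this sign on the whole interval.
Substitute t = 2 + u, where 0 < u < 3 on the interval. Expanding, f(2 + u) = u^4 + 9u^3 + 31u^2 + 44u + 26.
The nonzero coefficients here are all positive, so for u > 0 every term is positive (or zero), and the constant term 26 is strictly positive.
Therefore f(t) > 0 throughout (2, 5), and f has no zero there.

f has no root in that interval.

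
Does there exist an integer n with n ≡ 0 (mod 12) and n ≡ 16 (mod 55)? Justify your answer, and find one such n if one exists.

gcd(12, 55) = 1, so the Chinese Remainder Theorem guarantees exactly one residue class mod 660 satisfying both.
Any solution of the first congruence is n = 0 + 12t; substituting into the second, 12t ≡ 16 − 0 ≡ 16 (mod 55).
Invert 12 mod 55 by the Euclidean algorithm: 55 = 4·12 + 7, 12 = 1·7 + 5, 7 = 1·5 + 2, 5 = 2·2 + 1, 2 = 2·1 + 0; back-substituting, 1 = 5 − 2·2 = 5 − 2·(7 − 1·5) = −2·7 + 3·5 = −2·7 + 3·(12 − 1·7) = 3·12 − 5·7 = 3·12 − 5·(55 − 4·12) = −5·55 + 23·12. Hence 12·23 ≡ 1, so 12⁻¹ ≡ 23 (mod 55).
Therefore t ≡ 23·16 = 368 ≡ 38 (mod 55).
Taking t = 38 gives n = 0 + 12·38 = 456.
Check: 456 mod 12 = 0, 456 mod 55 = 16. ✓

n = 456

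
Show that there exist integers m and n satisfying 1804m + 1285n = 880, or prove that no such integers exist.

Since gcd(1804, 1285) = 1, every integer is an integer combination of 1804 and 1285.
Dividing repeatedly: 1804 = 1·1285 + 519, 1285 = 2·519 + 247, 519 = 2·247 + 25, 247 = 9·25 + 22, 25 = 1·22 + 3, 22 = 7·3 + 1, 3 = 3·1 + 0.
Back-substituting, 1 = 22 − 7·3 = 22 − 7·(25 − 1·22) = −7·25 + 8·22 = −7·25 + 8·(247 − 9·25) = 8·247 − 79·25 = 8·247 − 79·(519 − 2·247) = −79·519 + 166·247 = −79·519 + 166·(1285 − 2·519) = 166·1285 − 411·519 = 166·1285 − 411·(1804 − 1·1285) = −411·1804 + 577·1285; that is, 1804·(-411) + 1285·577 = 1.
Scaling by 880 gives the particular solution (m, n) = (-361680, 507760).
Shifting by a multiple of (1285, −1804) keeps it a solution: m = -361680 + 282·1285 = 690, n = 507760 − 282·1804 = -968.
Indeed 1804·690 + 1285·(-968) = 1244760 − 1243880 = 880.

m = 690, n = -968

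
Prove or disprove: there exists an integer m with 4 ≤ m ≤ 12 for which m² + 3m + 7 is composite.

At m = 4: 4² + 3·4 + 7 = 35 = 5·7, which is composite.

m = 4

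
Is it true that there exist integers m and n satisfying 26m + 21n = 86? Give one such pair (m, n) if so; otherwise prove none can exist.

m = 13, n = -12

26 and 21 are coprime, so 26m + 21n ranges over all of ℤ.
Dividing repeatedly: 26 = 1·21 + 5, 21 = 4·5 + 1, 5 = 5·1 + 0.
Back-substituting, 1 = 21 − 4·5 = 21 − 4·(26 − 1·21) = −4·26 + 5·21; that is, 26·(-4) + 21·5 = 1.
Times 86: 26·(-344) + 21·430 = 86, so (-344, 430) solves it.
The general solution is m = -344 + 21k, n = 430 − 26k; taking k = 17 gives the smaller pair m = 13, n = -12.
Indeed 26·13 + 21·(-12) = 338 − 252 = 86.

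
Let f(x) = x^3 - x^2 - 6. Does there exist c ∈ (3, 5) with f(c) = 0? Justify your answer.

The endpoint values f(3) = 12 and f(5) = 94 are both positive. Claim: f(x) > 0 for every x in (3, 5).
Substitute x = 3 + u, where 0 < u < 2 on the interval. Expanding, f(3 + u) = u^3 + 8u^2 + 21u + 12.
The nonzero coefficients here are all positive, so for u > 0 every term is positive (or zero), and the constant term 12 is strictly positive.
So f is strictly positive on (3, 5); no root exists in the interval.

No.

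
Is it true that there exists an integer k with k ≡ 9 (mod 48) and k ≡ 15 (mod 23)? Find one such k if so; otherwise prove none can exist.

Since 48 and 23 share no common factor, CRT says the pair of congruences has a solution (unique mod 1104).
Any solution of the first congruence is k = 9 + 48t; substituting into the second, 48t ≡ 15 − 9 ≡ 6 (mod 23).
48 ≡ 2 (mod 23), so this reads 2t ≡ 6 (mod 23). To invert 2 modulo 23: 23 = 11·2 + 1, 2 = 2·1 + 0, and unwinding, 1 = 23 − 11·2. Thus 2⁻¹ ≡ -11 ≡ 12 (mod 23).
Therefore t ≡ 12·6 = 72 ≡ 3 (mod 23).
Taking t = 3 gives k = 9 + 48·3 = 153.
Check: 153 mod 48 = 9, 153 mod 23 = 15. ✓

k = 153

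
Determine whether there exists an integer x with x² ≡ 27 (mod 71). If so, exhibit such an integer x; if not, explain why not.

x = 13

x = 13 works: 13² = 169, and 169 − 27 = 142 = 2·71.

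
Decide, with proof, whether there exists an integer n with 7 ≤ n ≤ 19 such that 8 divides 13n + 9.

For n = 7, 8, 9, 10 the values 100, 113, 126, 139 are not multiples of 8. At n = 11 we get 13·11 + 9 = 152, and 152 = 8·19.

n = 11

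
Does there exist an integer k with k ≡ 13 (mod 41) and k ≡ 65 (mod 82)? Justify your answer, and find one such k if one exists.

gcd(41, 82) = 41. If k ≡ 13 (mod 41) and k ≡ 65 (mod 82), then k ≡ 13 (mod 41) and k ≡ 65 (mod 41).
But 13 mod 41 = 13 while 65 mod 41 = 24, a contradiction.
Hence the system has no solution.

There is no such integer.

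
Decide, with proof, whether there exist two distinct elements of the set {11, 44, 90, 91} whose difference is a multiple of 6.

Residues mod 6: 11↦5, 44↦2, 90↦0, 91↦1.
No residue repeats among the 4 elements, so no pair has difference ≡ 0 (mod 6).

No such pair exists.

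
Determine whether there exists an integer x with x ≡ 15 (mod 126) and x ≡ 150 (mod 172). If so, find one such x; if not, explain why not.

Both moduli are multiples of 2 = gcd(126, 172), so any solution would satisfy x ≡ 15 and x ≡ 150 modulo 2 simultaneously.
However 15 ≡ 1 and 150 ≡ 0 (mod 2), and 1 ≠ 0.
So no integer satisfies both congruences.

There is no such integer.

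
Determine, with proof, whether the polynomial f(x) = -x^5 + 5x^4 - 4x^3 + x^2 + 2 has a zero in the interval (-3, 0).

f(-3) = 767 and f(0) = 2, both positive, so a sign-change argument is unavailable; we show f keeps this sign on the whole interval.
Substitute x = −u, where 0 < u < 3 on the interval. Expanding, f(−u) = u^5 + 5u^4 + 4u^3 + u^2 + 2.
The nonzero coefficients here are all positive, so for u > 0 every term is positive (or zero), and the constant term 2 is strictly positive.
Therefore f(x) > 0 throughout (-3, 0), and f has no zero there.

No such root exists.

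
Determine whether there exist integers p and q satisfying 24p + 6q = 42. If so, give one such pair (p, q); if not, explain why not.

Since gcd(24, 6) = 6 and 42 = 6·7, Bézout's identity guarantees a solution.
Dividing through by 6 reduces the equation to 4p + 1q = 7.
With a unit coefficient on q, (p, q) = (0, 7) is an immediate solution.
Indeed 24·0 + 6·7 = 0 + 42 = 42.

p = 0, q = 7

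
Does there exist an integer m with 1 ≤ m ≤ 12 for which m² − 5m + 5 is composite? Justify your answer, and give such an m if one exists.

m = 10

At m = 10: 10² − 5·10 + 5 = 55 = 5·11, which is composite.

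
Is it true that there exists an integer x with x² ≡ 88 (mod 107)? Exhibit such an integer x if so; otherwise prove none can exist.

No such integer exists.

107 is prime, so by Euler's criterion 88 is a square mod 107 iff 88^((107−1)/2) = 88^53 ≡ 1 (mod 107).
Repeated squaring mod 107: 88^2 = 7744 ≡ 40; 88^4 ≡ 40² = 1600 ≡ 102; 88^8 ≡ 102² = 10404 ≡ 25; 88^16 ≡ 25² = 625 ≡ 90; 88^32 ≡ 90² = 8100 ≡ 75.
Since 53 = 32 + 16 + 4 + 1, 88^53 ≡ 75 · 90 · 102 · 88; multiplying out mod 107: 75·90 = 6750 ≡ 9, then 9·102 = 918 ≡ 62, then 62·88 = 5456 ≡ 106. Thus 88^53 ≡ 106 ≡ −1 (mod 107).
By Euler's criterion 88 is a quadratic non-residue mod 107: no x satisfies x² ≡ 88 (mod 107).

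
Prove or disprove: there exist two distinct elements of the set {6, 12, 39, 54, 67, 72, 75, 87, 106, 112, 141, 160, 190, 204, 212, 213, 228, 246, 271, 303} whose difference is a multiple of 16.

Both 6 and 54 leave remainder 6 on division by 16; their difference 48 = 3·16 is a multiple of 16.

6 and 54 are such a pair.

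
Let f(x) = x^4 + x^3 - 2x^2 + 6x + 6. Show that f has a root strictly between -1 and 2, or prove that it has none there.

Such a root exists.

f(-1) = -2 and f(2) = 34, which have opposite signs.
As a polynomial, f is continuous on every closed interval.
By the Intermediate Value Theorem, f takes the value 0 somewhere in the open interval.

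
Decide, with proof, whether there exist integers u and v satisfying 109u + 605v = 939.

109 and 605 are coprime, so 109u + 605v ranges over all of ℤ.
Euclidean algorithm: 605 = 5·109 + 60, 109 = 1·60 + 49, 60 = 1·49 + 11, 49 = 4·11 + 5, 11 = 2·5 + 1, 5 = 5·1 + 0.
Back-substituting, 1 = 11 − 2·5 = 11 − 2·(49 − 4·11) = −2·49 + 9·11 = −2·49 + 9·(60 − 1·49) = 9·60 − 11·49 = 9·60 − 11·(109 − 1·60) = −11·109 + 20·60 = −11·109 + 20·(605 − 5·109) = 20·605 − 111·109; that is, 109·(-111) + 605·20 = 1.
Scaling by 939 gives the particular solution (u, v) = (-104229, 18780).
Shifting by a multiple of (605, −109) keeps it a solution: u = -104229 + 173·605 = 436, v = 18780 − 173·109 = -77.
Check: 109·436 + 605·(-77) = 47524 − 46585 = 939. ✓

u = 436, v = -77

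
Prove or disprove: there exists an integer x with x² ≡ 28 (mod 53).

x = 44

x = 44 works: 44² = 1936, and 1936 − 28 = 1908 = 36·53.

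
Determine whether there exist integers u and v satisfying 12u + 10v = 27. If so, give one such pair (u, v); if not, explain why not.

There are no such integers.

Any value of 12u + 10v is a multiple of gcd(12, 10) = 2.
However 27 leaves remainder 1 on division by 2.
Therefore 12u + 10v = 27 has no solution in integers.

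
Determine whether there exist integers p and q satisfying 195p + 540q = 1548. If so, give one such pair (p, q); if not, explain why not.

gcd(195, 540) = 15, so every integer of the form 195p + 540q is a multiple of 15.
But 1548 = 15·103 + 3, so 15 ∤ 1548.
So the equation is unsolvable over ℤ.

There are no such integers.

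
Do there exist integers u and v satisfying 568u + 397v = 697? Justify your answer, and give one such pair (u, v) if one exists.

u = 350, v = -499

Since gcd(568, 397) = 1, every integer is an integer combination of 568 and 397.
Run the Euclidean algorithm on 568 and 397: 568 = 1·397 + 171, 397 = 2·171 + 55, 171 = 3·55 + 6, 55 = 9·6 + 1, 6 = 6·1 + 0.
Working back up the chain: 1 = 55 − 9·6 = 55 − 9·(171 − 3·55) = −9·171 + 28·55 = −9·171 + 28·(397 − 2·171) = 28·397 − 65·171 = 28·397 − 65·(568 − 1·397) = −65·568 + 93·397. So 568·(-65) + 397·93 = 1.
Scaling by 697 gives the particular solution (u, v) = (-45305, 64821).
Adding 115·397 to u and subtracting 115·568 from v gives the tidier solution (350, -499).
Indeed 568·350 + 397·(-499) = 198800 − 198103 = 697.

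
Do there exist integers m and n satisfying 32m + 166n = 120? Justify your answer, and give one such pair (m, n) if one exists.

gcd(32, 166) = 2, and 2 divides 120, so integer solutions exist.
Dividing through by 2 reduces the equation to 16m + 83n = 60.
Euclidean algorithm: 83 = 5·16 + 3, 16 = 5·3 + 1, 3 = 3·1 + 0.
Back-substituting, 1 = 16 − 5·3 = 16 − 5·(83 − 5·16) = −5·83 + 26·16; that is, 16·26 + 83·(-5) = 1.
Multiplying through by 60: m = 26·60 = 1560, n = (-5)·60 = -300 is a solution.
The general solution is m = 1560 + 83k, n = -300 − 16k; taking k = -18 gives the smaller pair m = 66, n = -12.
Check: 32·66 + 166·(-12) = 2112 − 1992 = 120. ✓

m = 66, n = -12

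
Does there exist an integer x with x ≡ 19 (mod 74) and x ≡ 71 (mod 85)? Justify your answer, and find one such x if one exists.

The moduli 74 and 85 are coprime, so by the Chinese Remainder Theorem a unique solution modulo 6290 exists.
Write x = 19 + 74t and require 19 + 74t ≡ 71 (mod 85), i.e. 74t ≡ 52 (mod 85).
Since 74·54 = 3996 = 47·85 + 1, the inverse of 74 mod 85 is 54.
Multiplying by 54: t ≡ 54·52 = 2808 ≡ 3 (mod 85).
Taking t = 3 gives x = 19 + 74·3 = 241.
Indeed 241 ≡ 19 (mod 74) and 241 ≡ 71 (mod 85).

x = 241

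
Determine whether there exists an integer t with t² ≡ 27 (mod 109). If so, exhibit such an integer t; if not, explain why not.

t = 38

Take t = 38. Then 38² = 1444 = 13·109 + 27, so 38² ≡ 27 (mod 109).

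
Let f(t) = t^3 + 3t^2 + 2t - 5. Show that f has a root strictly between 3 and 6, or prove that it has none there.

f has no root in that interval.

The endpoint values f(3) = 55 and f(6) = 331 are both positive. Claim: f(t) > 0 for every t in (3, 6).
Shift to the endpoint 3: with t = 3 + u (0 < u < 3), one computes f(3 + u) = u^3 + 12u^2 + 47u + 55.
The nonzero coefficients here are all positive, so for u > 0 every term is positive (or zero), and the constant term 55 is strictly positive.
So f is strictly positive on (3, 6); no root exists in the interval.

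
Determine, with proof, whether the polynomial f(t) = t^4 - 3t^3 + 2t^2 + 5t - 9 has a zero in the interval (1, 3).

Yes, f has a root in the interval.

f(1) = -4 and f(3) = 24, which have opposite signs.
f is continuous everywhere (it is a polynomial), in particular on [1, 3].
By the Intermediate Value Theorem, f takes the value 0 somewhere in the open interval.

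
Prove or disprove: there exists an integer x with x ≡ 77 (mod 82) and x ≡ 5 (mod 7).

The moduli 82 and 7 are coprime, so by the Chinese Remainder Theorem a unique solution modulo 574 exists.
Write x = 77 + 82t and require 77 + 82t ≡ 5 (mod 7), i.e. 82t ≡ 5 (mod 7).
82 ≡ 5 (mod 7), so this reads 5t ≡ 5 (mod 7). Invert 5 mod 7 by the Euclidean algorithm: 7 = 1·5 + 2, 5 = 2·2 + 1, 2 = 2·1 + 0; back-substituting, 1 = 5 − 2·2 = 5 − 2·(7 − 1·5) = −2·7 + 3·5. Hence 5·3 ≡ 1, so 5⁻¹ ≡ 3 (mod 7).
Multiplying by 3: t ≡ 3·5 = 15 ≡ 1 (mod 7).
With t = 1: x = 77 + 82·1 = 159.
Verify: 159 = 1·82 + 77 and 159 = 22·7 + 5. ✓

x = 159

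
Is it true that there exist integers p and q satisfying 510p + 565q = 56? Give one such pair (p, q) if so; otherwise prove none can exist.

gcd(510, 565) = 5, so every integer of the form 510p + 565q is a multiple of 5.
But 56 = 5·11 + 1, so 5 ∤ 56.
Hence no integers p, q satisfy the equation.

No such integers exist.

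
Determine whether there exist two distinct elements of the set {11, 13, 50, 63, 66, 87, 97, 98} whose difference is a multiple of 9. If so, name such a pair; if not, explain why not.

There is no such pair.

Two integers differ by a multiple of 9 exactly when they have the same residue mod 9. The residues are 11↦2, 13↦4, 50↦5, 63↦0, 66↦3, 87↦6, 97↦7, 98↦8.
All 8 residues are distinct, so no two elements differ by a multiple of 9.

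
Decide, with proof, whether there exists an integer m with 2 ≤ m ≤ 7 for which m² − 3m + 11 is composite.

m = 2

At m = 2: 2² − 3·2 + 11 = 9 = 3·3, which is composite.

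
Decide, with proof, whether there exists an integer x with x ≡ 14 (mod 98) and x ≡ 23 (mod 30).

gcd(98, 30) = 2. If x ≡ 14 (mod 98) and x ≡ 23 (mod 30), then x ≡ 14 (mod 2) and x ≡ 23 (mod 2).
But 14 mod 2 = 0 while 23 mod 2 = 1, a contradiction.
Therefore no such x exists.

No, no such integer exists.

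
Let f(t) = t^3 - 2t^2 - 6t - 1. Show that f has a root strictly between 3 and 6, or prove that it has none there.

f(3) = -10 and f(6) = 107, which have opposite signs.
f is continuous everywhere (it is a polynomial), in particular on [3, 6].
By the Intermediate Value Theorem, f takes the value 0 somewhere in the open interval.

Yes, f has a root in the interval.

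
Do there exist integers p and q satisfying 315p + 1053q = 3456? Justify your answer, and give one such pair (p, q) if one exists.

p = 21, q = -3

Since gcd(315, 1053) = 9 and 3456 = 9·384, Bézout's identity guarantees a solution.
Dividing through by 9 reduces the equation to 35p + 117q = 384.
Dividing repeatedly: 117 = 3·35 + 12, 35 = 2·12 + 11, 12 = 1·11 + 1, 11 = 11·1 + 0.
Back-substituting, 1 = 12 − 1·11 = 12 − (35 − 2·12) = −35 + 3·12 = −35 + 3·(117 − 3·35) = 3·117 − 10·35; that is, 35·(-10) + 117·3 = 1.
Multiplying through by 384: p = (-10)·384 = -3840, q = 3·384 = 1152 is a solution.
Shifting by a multiple of (117, −35) keeps it a solution: p = -3840 + 33·117 = 21, q = 1152 − 33·35 = -3.
Check: 315·21 + 1053·(-3) = 6615 − 3159 = 3456. ✓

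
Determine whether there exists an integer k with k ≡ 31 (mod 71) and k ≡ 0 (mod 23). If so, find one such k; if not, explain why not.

k = 1380

The moduli 71 and 23 are coprime, so by the Chinese Remainder Theorem a unique solution modulo 1633 exists.
Write k = 31 + 71t and require 31 + 71t ≡ 0 (mod 23), i.e. 71t ≡ 15 (mod 23).
71 ≡ 2 (mod 23), so this reads 2t ≡ 15 (mod 23). Note 2·12 = 24 ≡ 1 (mod 23) (as 24 − 1 = 1·23), so 2⁻¹ ≡ 12.
Therefore t ≡ 12·15 = 180 ≡ 19 (mod 23).
Taking t = 19 gives k = 31 + 71·19 = 1380.
Indeed 1380 ≡ 31 (mod 71) and 1380 ≡ 0 (mod 23).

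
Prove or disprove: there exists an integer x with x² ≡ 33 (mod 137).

There is no such integer.

Apply Euler's criterion with the prime 137: 33 is a quadratic residue iff 33^68 ≡ 1 (mod 137), and a non-residue iff it is ≡ −1.
Repeated squaring mod 137: 33^2 = 1089 ≡ 130; 33^4 ≡ 130² = 16900 ≡ 49; 33^8 ≡ 49² = 2401 ≡ 72; 33^16 ≡ 72² = 5184 ≡ 115; 33^32 ≡ 115² = 13225 ≡ 73; 33^64 ≡ 73² = 5329 ≡ 123.
Since 68 = 64 + 4, 33^68 ≡ 123 · 49; multiplying out mod 137: 123·49 = 6027 ≡ 136. Thus 33^68 ≡ 136 ≡ −1 (mod 137).
The value −1 means 33 is a non-residue modulo 137, so x² ≡ 33 (mod 137) is impossible.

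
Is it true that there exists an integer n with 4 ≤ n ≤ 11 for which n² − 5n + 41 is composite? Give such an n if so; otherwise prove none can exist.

n = 8

At n = 8: 8² − 5·8 + 41 = 65 = 5·13, which is composite.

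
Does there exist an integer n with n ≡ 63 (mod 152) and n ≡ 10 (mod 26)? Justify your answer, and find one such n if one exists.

Both moduli are multiples of 2 = gcd(152, 26), so any solution would satisfy n ≡ 63 and n ≡ 10 modulo 2 simultaneously.
But 63 mod 2 = 1 while 10 mod 2 = 0, a contradiction.
Hence the system has no solution.

There is no such integer.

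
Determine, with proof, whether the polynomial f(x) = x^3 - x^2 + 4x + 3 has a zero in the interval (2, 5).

f has no root in that interval.

Evaluate at the endpoints: f(2) = 15, f(5) = 123 — same sign (positive).
f'(x) = 3x^2 - 2x + 4 has discriminant (-2)² − 4·3·4 = -44 < 0, so f' has no real roots and is positive for every real x.
So f is strictly increasing; between 2 and 5 its values lie between f(2) = 15 and f(5) = 123, all positive. Therefore f has no root in (2, 5).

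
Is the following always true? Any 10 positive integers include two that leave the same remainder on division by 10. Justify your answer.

No; for instance {15, 16, 17, 18, 19, 20, 21, 22, 23, 24} is a counterexample.

Try 10 consecutive integers, 15, 16, …, 24. Their remainders mod 10 are 5, 6, 7, 8, 9, 0, 1, 2, 3, 4 — pairwise different, as any 10 ≤ 10 consecutive integers have distinct residues.
Hence this collection has no pair with equal remainders mod 10, disproving the claim.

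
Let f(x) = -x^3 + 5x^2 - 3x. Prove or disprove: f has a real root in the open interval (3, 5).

f(3) = 9 and f(5) = -15, which have opposite signs.
Since f is a polynomial it is continuous on [3, 5].
By the Intermediate Value Theorem, f takes the value 0 somewhere in the open interval.

Yes, f has a root in the interval.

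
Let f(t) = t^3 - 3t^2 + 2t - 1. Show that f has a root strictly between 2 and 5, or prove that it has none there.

Such a root exists.

f(2) = -1 and f(5) = 59, which have opposite signs.
As a polynomial, f is continuous on every closed interval.
By the Intermediate Value Theorem, f takes the value 0 somewhere in the open interval.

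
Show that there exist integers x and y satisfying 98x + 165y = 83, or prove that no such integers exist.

x = 16, y = -9

98 and 165 are coprime, so 98x + 165y ranges over all of ℤ.
Dividing repeatedly: 165 = 1·98 + 67, 98 = 1·67 + 31, 67 = 2·31 + 5, 31 = 6·5 + 1, 5 = 5·1 + 0.
Unwinding: 1 = 31 − 6·5 = 31 − 6·(67 − 2·31) = −6·67 + 13·31 = −6·67 + 13·(98 − 1·67) = 13·98 − 19·67 = 13·98 − 19·(165 − 1·98) = −19·165 + 32·98, i.e. 98·32 + 165·(-19) = 1.
Scaling by 83 gives the particular solution (x, y) = (2656, -1577).
Shifting by a multiple of (165, −98) keeps it a solution: x = 2656 − 16·165 = 16, y = -1577 + 16·98 = -9.
Indeed 98·16 + 165·(-9) = 1568 − 1485 = 83.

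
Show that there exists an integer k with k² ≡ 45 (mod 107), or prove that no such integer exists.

107 is prime, so by Euler's criterion 45 is a square mod 107 iff 45^((107−1)/2) = 45^53 ≡ 1 (mod 107).
Repeated squaring mod 107: 45^2 = 2025 ≡ 99; 45^4 ≡ 99² = 9801 ≡ 64; 45^8 ≡ 64² = 4096 ≡ 30; 45^16 ≡ 30² = 900 ≡ 44; 45^32 ≡ 44² = 1936 ≡ 10.
Since 53 = 32 + 16 + 4 + 1, 45^53 ≡ 10 · 44 · 64 · 45; multiplying out mod 107: 10·44 = 440 ≡ 12, then 12·64 = 768 ≡ 19, then 19·45 = 855 ≡ 106. Thus 45^53 ≡ 106 ≡ −1 (mod 107).
By Euler's criterion 45 is a quadratic non-residue mod 107: no k satisfies k² ≡ 45 (mod 107).

There is no such integer.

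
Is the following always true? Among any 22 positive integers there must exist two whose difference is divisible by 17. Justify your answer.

There are exactly 17 possible remainders on division by 17.
Placing 22 integers into 17 classes, some class receives at least two — say a and b.
Their difference a − b is then a multiple of 17.

Yes, this is always true.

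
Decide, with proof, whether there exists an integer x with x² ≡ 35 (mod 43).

x = 11

Take x = 11. Then 11² = 121 = 2·43 + 35, so 11² ≡ 35 (mod 43).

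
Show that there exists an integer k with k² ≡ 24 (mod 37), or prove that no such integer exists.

37 is prime, so by Euler's criterion 24 is a square mod 37 iff 24^((37−1)/2) = 24^18 ≡ 1 (mod 37).
Squaring successively (mod 37): 24^2 = 576 ≡ 21; 24^4 ≡ 21² = 441 ≡ 34; 24^8 ≡ 34² = 1156 ≡ 9; 24^16 ≡ 9² = 81 ≡ 7.
Since 18 = 16 + 2, 24^18 ≡ 7 · 21; multiplying out mod 37: 7·21 = 147 ≡ 36. Thus 24^18 ≡ 36 ≡ −1 (mod 37).
By Euler's criterion 24 is a quadratic non-residue mod 37: no k satisfies k² ≡ 24 (mod 37).

There is no such integer.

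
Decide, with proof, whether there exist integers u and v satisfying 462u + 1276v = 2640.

Every value of 462u + 1276v is a multiple of gcd(462, 1276) = 22; since 22 ∣ 2640, solutions exist.
Dividing through by 22 reduces the equation to 21u + 58v = 120.
Run the Euclidean algorithm on 58 and 21: 58 = 2·21 + 16, 21 = 1·16 + 5, 16 = 3·5 + 1, 5 = 5·1 + 0.
Working back up the chain: 1 = 16 − 3·5 = 16 − 3·(21 − 1·16) = −3·21 + 4·16 = −3·21 + 4·(58 − 2·21) = 4·58 − 11·21. So 21·(-11) + 58·4 = 1.
Times 120: 21·(-1320) + 58·480 = 120, so (-1320, 480) solves it.
Shifting by a multiple of (58, −21) keeps it a solution: u = -1320 + 23·58 = 14, v = 480 − 23·21 = -3.
Indeed 462·14 + 1276·(-3) = 6468 − 3828 = 2640.

u = 14, v = -3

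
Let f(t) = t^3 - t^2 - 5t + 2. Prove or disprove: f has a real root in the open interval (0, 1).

f(0) = 2 and f(1) = -3, which have opposite signs.
Since f is a polynomial it is continuous on [0, 1].
By the Intermediate Value Theorem, f takes the value 0 somewhere in the open interval.

Such a root exists.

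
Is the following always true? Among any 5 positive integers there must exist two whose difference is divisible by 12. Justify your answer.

Take the 5 consecutive integers 45, 46, …, 49: their residues mod 12 are all distinct because 5 ≤ 12.
No two share a residue, so no pair has difference divisible by 12; the claim fails for this set.

No; for instance {45, 46, 47, 48, 49} is a counterexample.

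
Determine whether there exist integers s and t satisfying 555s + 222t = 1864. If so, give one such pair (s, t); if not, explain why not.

No, no such integers exist.

Both 555 and 222 are divisible by gcd(555, 222) = 111, hence so is any combination 555s + 222t.
But 1864 = 111·16 + 88, so 111 ∤ 1864.
Hence no integers s, t satisfy the equation.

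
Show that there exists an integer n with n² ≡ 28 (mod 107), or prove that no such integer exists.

There is no such integer.

Apply Euler's criterion with the prime 107: 28 is a quadratic residue iff 28^53 ≡ 1 (mod 107), and a non-residue iff it is ≡ −1.
Squaring successively (mod 107): 28^2 = 784 ≡ 35; 28^4 ≡ 35² = 1225 ≡ 48; 28^8 ≡ 48² = 2304 ≡ 57; 28^16 ≡ 57² = 3249 ≡ 39; 28^32 ≡ 39² = 1521 ≡ 23.
Since 53 = 32 + 16 + 4 + 1, 28^53 ≡ 23 · 39 · 48 · 28; multiplying out mod 107: 23·39 = 897 ≡ 41, then 41·48 = 1968 ≡ 42, then 42·28 = 1176 ≡ 106. Thus 28^53 ≡ 106 ≡ −1 (mod 107).
The value −1 means 28 is a non-residue modulo 107, so n² ≡ 28 (mod 107) is impossible.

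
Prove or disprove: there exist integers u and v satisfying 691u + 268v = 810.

Since gcd(691, 268) = 1, every integer is an integer combination of 691 and 268.
Euclidean algorithm: 691 = 2·268 + 155, 268 = 1·155 + 113, 155 = 1·113 + 42, 113 = 2·42 + 29, 42 = 1·29 + 13, 29 = 2·13 + 3, 13 = 4·3 + 1, 3 = 3·1 + 0.
Back-substituting, 1 = 13 − 4·3 = 13 − 4·(29 − 2·13) = −4·29 + 9·13 = −4·29 + 9·(42 − 1·29) = 9·42 − 13·29 = 9·42 − 13·(113 − 2·42) = −13·113 + 35·42 = −13·113 + 35·(155 − 1·113) = 35·155 − 48·113 = 35·155 − 48·(268 − 1·155) = −48·268 + 83·155 = −48·268 + 83·(691 − 2·268) = 83·691 − 214·268; that is, 691·83 + 268·(-214) = 1.
Scaling by 810 gives the particular solution (u, v) = (67230, -173340).
Subtracting 250·268 from u and adding 250·691 to v gives the tidier solution (230, -590).
Check: 691·230 + 268·(-590) = 158930 − 158120 = 810. ✓

u = 230, v = -590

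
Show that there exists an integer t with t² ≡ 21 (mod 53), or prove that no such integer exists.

53 is prime, so by Euler's criterion 21 is a square mod 53 iff 21^((53−1)/2) = 21^26 ≡ 1 (mod 53).
Repeated squaring mod 53: 21^2 = 441 ≡ 17; 21^4 ≡ 17² = 289 ≡ 24; 21^8 ≡ 24² = 576 ≡ 46; 21^16 ≡ 46² = 2116 ≡ 49.
Since 26 = 16 + 8 + 2, 21^26 ≡ 49 · 46 · 17; multiplying out mod 53: 49·46 = 2254 ≡ 28, then 28·17 = 476 ≡ 52. Thus 21^26 ≡ 52 ≡ −1 (mod 53).
By Euler's criterion 21 is a quadratic non-residue mod 53: no t satisfies t² ≡ 21 (mod 53).

There is no such integer.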